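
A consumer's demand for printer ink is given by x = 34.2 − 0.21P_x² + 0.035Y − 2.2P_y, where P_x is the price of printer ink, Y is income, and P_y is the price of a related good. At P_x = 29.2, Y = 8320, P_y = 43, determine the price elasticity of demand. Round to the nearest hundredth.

-6.92

At the given point, x = 34.2 − 0.21(29.2)² + 0.035(8320) − 2.2(43) = 34.2 − 179.0544 + 291.2 − 94.6 = 51.7456.
∂x/∂P_x = −2·0.21·P_x = -12.264, so E_p = -12.264·(29.2/51.7456) ≈ -6.92.
|E_p| > 1: demand is elastic.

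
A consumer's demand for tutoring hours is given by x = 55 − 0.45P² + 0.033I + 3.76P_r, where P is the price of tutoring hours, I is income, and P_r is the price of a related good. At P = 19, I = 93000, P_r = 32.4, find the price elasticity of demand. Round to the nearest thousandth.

Substituting, x = 55 − 0.45(19)² + 0.033(93000) + 3.76(32.4) = 55 − 162.45 + 3069 + 121.824 = 3083.374.
∂x/∂P = −2·0.45·P = -17.1, so E_p = -17.1·(19/3083.374) ≈ -0.105.
|E_p| < 1: demand is inelastic.

-0.105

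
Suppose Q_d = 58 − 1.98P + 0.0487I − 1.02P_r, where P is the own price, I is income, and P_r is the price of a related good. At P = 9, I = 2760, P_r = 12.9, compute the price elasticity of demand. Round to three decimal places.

-0.110

At the given point, Q_d = 58 − 1.98(9) + 0.0487(2760) − 1.02(12.9) = 58 − 17.82 + 134.412 − 13.158 = 161.434.
∂Q_d/∂P = −1.98, so E_p = (−1.98)·(9/161.434) ≈ -0.110.
|E_p| < 1: demand is inelastic.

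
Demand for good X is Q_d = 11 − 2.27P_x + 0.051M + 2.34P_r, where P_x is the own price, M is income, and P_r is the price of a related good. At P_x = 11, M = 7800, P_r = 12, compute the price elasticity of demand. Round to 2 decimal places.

-0.06

First evaluate Q_d: 11 − 2.27(11) + 0.051(7800) + 2.34(12) = 11 − 24.97 + 397.8 + 28.08 = 411.91.
∂Q_d/∂P_x = −2.27, so E_p = (−2.27)·(11/411.91) ≈ -0.06.
|E_p| < 1: demand is inelastic.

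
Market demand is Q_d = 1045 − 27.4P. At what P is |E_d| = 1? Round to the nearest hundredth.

19.07

For linear demand Q_d = a − bP, E = −bP/(a − bP). |E| = 1 ⇒ bP = a − bP ⇒ P = a/(2b).
P = 1045/(2·27.4) ≈ 19.07.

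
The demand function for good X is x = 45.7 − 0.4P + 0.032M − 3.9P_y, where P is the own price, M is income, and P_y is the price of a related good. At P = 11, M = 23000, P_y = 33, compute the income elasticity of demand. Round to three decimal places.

First evaluate x: 45.7 − 0.4(11) + 0.032(23000) − 3.9(33) = 45.7 − 4.4 + 736 − 128.7 = 648.6.
∂x/∂M = +0.032, so E_I = 0.032·(23000/648.6) ≈ 1.135.
E_I > 1: normal good (luxury).

1.135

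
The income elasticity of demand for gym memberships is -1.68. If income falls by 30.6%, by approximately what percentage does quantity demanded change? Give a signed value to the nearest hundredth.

51.41

%ΔQ ≈ E × %ΔI = (-1.68) × (-30.6%) ≈ 51.41%.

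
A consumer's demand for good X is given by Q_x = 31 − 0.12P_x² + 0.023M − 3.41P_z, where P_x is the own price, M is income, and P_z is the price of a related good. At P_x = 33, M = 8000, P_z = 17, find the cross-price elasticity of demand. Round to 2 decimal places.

-2.20

Evaluating quantity at (P_x, M, P_z) gives Q_x = 31 − 0.12(33)² + 0.023(8000) − 3.41(17) = 31 − 130.68 + 184 − 57.97 = 26.35.
∂Q_x/∂P_z = −3.41, so E_xy = -3.41·(17/26.35) ≈ -2.20.
E_xy < 0: the goods are complements.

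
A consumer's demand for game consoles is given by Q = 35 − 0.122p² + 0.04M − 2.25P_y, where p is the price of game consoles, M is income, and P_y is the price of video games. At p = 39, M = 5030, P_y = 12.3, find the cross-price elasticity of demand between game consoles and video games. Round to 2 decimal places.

Q = 35 − 0.122(39)² + 0.04(5030) − 2.25(12.3) = 35 − 185.562 + 201.2 − 27.675 = 22.963.
∂Q/∂P_y = −2.25, so E_xy = -2.25·(12.3/22.963) ≈ -1.21.
E_xy < 0: the goods are complements.

-1.21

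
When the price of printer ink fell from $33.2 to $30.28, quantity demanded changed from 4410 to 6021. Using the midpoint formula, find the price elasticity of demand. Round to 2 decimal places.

%Δq = (6021 − 4410)/[(4410 + 6021)/2] = 1611/5215.5 ≈ 0.3089.
%ΔP = (30.28 − 33.2)/[(33.2 + 30.28)/2] = -2.92/31.74 ≈ -0.0920.
Arc elasticity E = %Δq/%ΔP ≈ 0.3089/-0.0920 ≈ -3.36.
|E| > 1: demand is elastic over this range.

-3.36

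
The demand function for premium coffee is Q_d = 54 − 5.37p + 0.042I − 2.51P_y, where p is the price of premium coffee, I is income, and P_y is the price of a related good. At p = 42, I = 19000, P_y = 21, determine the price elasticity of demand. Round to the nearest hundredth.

Q_d = 54 − 5.37(42) + 0.042(19000) − 2.51(21) = 54 − 225.54 + 798 − 52.71 = 573.75.
∂Q_d/∂p = −5.37, so E_p = (−5.37)·(42/573.75) ≈ -0.39.
|E_p| < 1: demand is inelastic.

-0.39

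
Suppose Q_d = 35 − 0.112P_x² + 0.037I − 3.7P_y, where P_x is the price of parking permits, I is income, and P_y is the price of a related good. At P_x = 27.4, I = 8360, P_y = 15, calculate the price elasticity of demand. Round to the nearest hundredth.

Substituting, Q_d = 35 − 0.112(27.4)² + 0.037(8360) − 3.7(15) = 35 − 84.0851 + 309.32 − 55.5 = 204.7349.
∂Q_d/∂P_x = −2·0.112·P_x = -6.1376, so E_p = -6.1376·(27.4/204.7349) ≈ -0.82.
|E_p| < 1: demand is inelastic.

-0.82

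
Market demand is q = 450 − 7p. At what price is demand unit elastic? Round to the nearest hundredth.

For linear demand q = a − bp, E = −bp/(a − bp). |E| = 1 ⇒ bp = a − bp ⇒ p = a/(2b).
p = 450/(2·7) ≈ 32.14.

32.14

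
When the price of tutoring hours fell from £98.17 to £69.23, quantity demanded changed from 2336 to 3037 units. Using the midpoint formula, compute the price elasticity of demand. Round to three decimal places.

%ΔQ = (3037 − 2336)/[(2336 + 3037)/2] = 701/2686.5 ≈ 0.2609.
%Δp = (69.23 − 98.17)/[(98.17 + 69.23)/2] = -28.94/83.7 ≈ -0.3458.
Arc elasticity E = %ΔQ/%Δp ≈ 0.2609/-0.3458 ≈ -0.755.
|E| < 1: demand is inelastic over this range.

-0.755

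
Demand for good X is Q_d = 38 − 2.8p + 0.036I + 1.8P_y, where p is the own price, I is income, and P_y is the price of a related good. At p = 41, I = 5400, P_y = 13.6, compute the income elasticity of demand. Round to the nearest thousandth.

1.368

At the given point, Q_d = 38 − 2.8(41) + 0.036(5400) + 1.8(13.6) = 38 − 114.8 + 194.4 + 24.48 = 142.08.
∂Q_d/∂I = +0.036, so E_I = 0.036·(5400/142.08) ≈ 1.368.
E_I > 1: normal good (luxury).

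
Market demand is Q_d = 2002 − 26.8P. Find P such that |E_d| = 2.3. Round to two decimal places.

Set −bP/(a − bP) = −2.3 ⇒ bP = 2.3(a − bP) ⇒ bP(1+2.3) = 2.3·a.
P = 2.3·2002/(26.8·3.3) ≈ 52.06.

52.06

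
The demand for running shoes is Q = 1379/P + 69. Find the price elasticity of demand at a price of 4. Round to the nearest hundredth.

-0.83

At P = 4, Q = 413.75.
dQ/dP = −1379/P² = −86.1875.
Point elasticity E = (dQ/dP)·(P/Q) = -86.1875 × 4/413.75 ≈ -0.83.
|E| < 1, so demand is inelastic at this price.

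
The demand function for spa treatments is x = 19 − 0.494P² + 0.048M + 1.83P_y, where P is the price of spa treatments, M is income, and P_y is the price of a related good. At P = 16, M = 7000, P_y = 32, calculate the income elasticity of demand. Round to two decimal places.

1.17

First evaluate x: 19 − 0.494(16)² + 0.048(7000) + 1.83(32) = 19 − 126.464 + 336 + 58.56 = 287.096.
∂x/∂M = +0.048, so E_I = 0.048·(7000/287.096) ≈ 1.17.
E_I > 1: normal good (luxury).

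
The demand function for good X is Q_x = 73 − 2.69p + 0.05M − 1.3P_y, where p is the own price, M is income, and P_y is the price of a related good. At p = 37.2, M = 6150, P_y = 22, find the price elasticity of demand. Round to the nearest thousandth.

Evaluating quantity at (p, M, P_y) gives Q_x = 73 − 2.69(37.2) + 0.05(6150) − 1.3(22) = 73 − 100.068 + 307.5 − 28.6 = 251.832.
∂Q_x/∂p = −2.69, so E_p = (−2.69)·(37.2/251.832) ≈ -0.397.
|E_p| < 1: demand is inelastic.

-0.397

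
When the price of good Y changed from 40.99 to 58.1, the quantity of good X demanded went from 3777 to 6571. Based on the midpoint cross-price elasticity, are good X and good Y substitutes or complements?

%ΔQ_x = (6571 − 3777)/[(3777+6571)/2] = 2794/5174 ≈ 0.5400.
%ΔP_y = (58.1 − 40.99)/[(40.99+58.1)/2] ≈ 0.3453.
E_xy = 0.5400/0.3453 ≈ 1.564.
E_xy > 0, so the goods are substitutes.

substitutes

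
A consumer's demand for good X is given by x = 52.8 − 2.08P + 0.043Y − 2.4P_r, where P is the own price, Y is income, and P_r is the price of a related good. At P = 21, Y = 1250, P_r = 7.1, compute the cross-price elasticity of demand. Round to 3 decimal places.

-0.372

First evaluate x: 52.8 − 2.08(21) + 0.043(1250) − 2.4(7.1) = 52.8 − 43.68 + 53.75 − 17.04 = 45.83.
∂x/∂P_r = −2.4, so E_xy = -2.4·(7.1/45.83) ≈ -0.372.
E_xy < 0: the goods are complements.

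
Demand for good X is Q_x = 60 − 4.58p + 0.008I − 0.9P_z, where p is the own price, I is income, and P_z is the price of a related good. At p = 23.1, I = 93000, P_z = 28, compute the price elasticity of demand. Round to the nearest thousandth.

-0.157

Q_x = 60 − 4.58(23.1) + 0.008(93000) − 0.9(28) = 60 − 105.798 + 744 − 25.2 = 673.002.
∂Q_x/∂p = −4.58, so E_p = (−4.58)·(23.1/673.002) ≈ -0.157.
|E_p| < 1: demand is inelastic.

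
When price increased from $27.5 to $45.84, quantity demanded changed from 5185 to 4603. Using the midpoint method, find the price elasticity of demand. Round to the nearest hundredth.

%Δq = (4603 − 5185)/[(5185 + 4603)/2] = -582/4894 ≈ -0.1189.
%ΔP = (45.84 − 27.5)/[(27.5 + 45.84)/2] = 18.34/36.67 ≈ 0.5001.
Arc elasticity E = %Δq/%ΔP ≈ -0.1189/0.5001 ≈ -0.24.
|E| < 1: demand is inelastic over this range.

-0.24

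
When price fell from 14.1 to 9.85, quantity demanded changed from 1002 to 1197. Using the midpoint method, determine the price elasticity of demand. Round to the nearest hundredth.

-0.50

%ΔQ = (1197 − 1002)/[(1002 + 1197)/2] = 195/1099.5 ≈ 0.1774.
%Δp = (9.85 − 14.1)/[(14.1 + 9.85)/2] = -4.25/11.975 ≈ -0.3549.
Arc elasticity E = %ΔQ/%Δp ≈ 0.1774/-0.3549 ≈ -0.50.
|E| < 1: demand is inelastic over this range.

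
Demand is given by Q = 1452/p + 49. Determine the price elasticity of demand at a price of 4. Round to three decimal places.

At p = 4, Q = 412.
dQ/dp = −1452/p² = −90.75.
Point elasticity E = (dQ/dp)·(p/Q) = -90.75 × 4/412 ≈ -0.881.
|E| < 1, so demand is inelastic at this price.

-0.881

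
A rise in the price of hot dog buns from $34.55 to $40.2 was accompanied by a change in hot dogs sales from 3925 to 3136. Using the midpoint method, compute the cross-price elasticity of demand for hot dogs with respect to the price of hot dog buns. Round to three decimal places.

%ΔQ_x = (3136 − 3925)/[(3925+3136)/2] = -789/3530.5 ≈ -0.2235.
%ΔP_y = (40.2 − 34.55)/[(34.55+40.2)/2] ≈ 0.1512.
E_xy = -0.2235/0.1512 ≈ -1.478.
E_xy < 0, so hot dogs and hot dog buns are complements.

-1.478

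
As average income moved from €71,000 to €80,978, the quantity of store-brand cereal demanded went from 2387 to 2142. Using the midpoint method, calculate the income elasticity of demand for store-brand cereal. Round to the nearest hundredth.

%ΔQ = (2142 − 2387)/[(2387+2142)/2] = -245/2264.5 ≈ -0.1082.
%ΔM = (80,978 − 71,000)/[(71,000+80,978)/2] = 9978/75989 ≈ 0.1313.
E_I = %ΔQ/%ΔM ≈ -0.82.
E_I < 0: inferior good.

-0.82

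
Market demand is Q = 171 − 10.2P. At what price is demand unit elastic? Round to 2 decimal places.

For linear demand Q = a − bP, E = −bP/(a − bP). |E| = 1 ⇒ bP = a − bP ⇒ P = a/(2b).
P = 171/(2·10.2) ≈ 8.38.

8.38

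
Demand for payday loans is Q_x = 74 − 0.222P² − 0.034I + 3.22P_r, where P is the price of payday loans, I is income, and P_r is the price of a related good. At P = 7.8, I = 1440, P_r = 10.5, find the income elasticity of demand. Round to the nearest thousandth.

Evaluating quantity at (P, I, P_r) gives Q_x = 74 − 0.222(7.8)² − 0.034(1440) + 3.22(10.5) = 74 − 13.5065 − 48.96 + 33.81 = 45.3435.
∂Q_x/∂I = −0.034, so E_I = -0.034·(1440/45.3435) ≈ -1.080.
E_I < 0: inferior good.

-1.080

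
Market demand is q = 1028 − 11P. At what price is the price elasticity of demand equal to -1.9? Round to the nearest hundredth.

Set −bP/(a − bP) = −1.9 ⇒ bP = 1.9(a − bP) ⇒ bP(1+1.9) = 1.9·a.
P = 1.9·1028/(11·2.9) ≈ 61.23.

61.23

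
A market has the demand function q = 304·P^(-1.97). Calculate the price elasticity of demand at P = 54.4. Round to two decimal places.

For a Cobb–Douglas (constant-elasticity) form q = A·P^α·…, the elasticity with respect to P equals the exponent α at every point.
Here the exponent on P is -1.97, so the price elasticity of demand is -1.97.

-1.97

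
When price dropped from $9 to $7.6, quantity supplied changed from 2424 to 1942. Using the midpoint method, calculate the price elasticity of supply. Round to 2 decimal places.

%ΔQ = (1942 − 2424)/[(2424 + 1942)/2] = -482/2183 ≈ -0.2208.
%ΔP = (7.6 − 9)/[(9 + 7.6)/2] = -1.4/8.3 ≈ -0.1687.
Arc elasticity E = %ΔQ/%ΔP ≈ -0.2208/-0.1687 ≈ 1.31.
|E| > 1: supply is elastic over this range.

1.31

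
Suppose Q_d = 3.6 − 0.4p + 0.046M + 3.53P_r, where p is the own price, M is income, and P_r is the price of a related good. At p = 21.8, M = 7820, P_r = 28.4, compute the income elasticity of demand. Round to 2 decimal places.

Q_d = 3.6 − 0.4(21.8) + 0.046(7820) + 3.53(28.4) = 3.6 − 8.72 + 359.72 + 100.252 = 454.852.
∂Q_d/∂M = +0.046, so E_I = 0.046·(7820/454.852) ≈ 0.79.
E_I ∈ (0,1): normal good (necessity).

0.79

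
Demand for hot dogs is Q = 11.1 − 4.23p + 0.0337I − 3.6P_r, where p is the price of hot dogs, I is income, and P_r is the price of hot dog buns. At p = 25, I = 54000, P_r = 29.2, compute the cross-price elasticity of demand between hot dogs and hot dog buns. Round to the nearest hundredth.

First evaluate Q: 11.1 − 4.23(25) + 0.0337(54000) − 3.6(29.2) = 11.1 − 105.75 + 1819.8 − 105.12 = 1620.03.
∂Q/∂P_r = −3.6, so E_xy = -3.6·(29.2/1620.03) ≈ -0.06.
E_xy < 0: the goods are complements.

-0.06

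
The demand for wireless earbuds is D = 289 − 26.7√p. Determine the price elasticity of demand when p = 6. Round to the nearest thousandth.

At p = 6, D = 223.5986.
dD/dp = −26.7/(2√p) = −26.7/(2·2.4495).
Point elasticity E = (dD/dp)·(p/D) = -5.4501 × 6/223.5986 ≈ -0.146.
|E| < 1, so demand is inelastic at this price.

-0.146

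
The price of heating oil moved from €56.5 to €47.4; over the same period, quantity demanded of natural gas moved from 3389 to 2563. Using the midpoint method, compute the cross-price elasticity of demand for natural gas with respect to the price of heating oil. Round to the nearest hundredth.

%ΔQ_x = (2563 − 3389)/[(3389+2563)/2] = -826/2976 ≈ -0.2776.
%ΔP_y = (47.4 − 56.5)/[(56.5+47.4)/2] ≈ -0.1752.
E_xy = -0.2776/-0.1752 ≈ 1.58.
E_xy > 0, so natural gas and heating oil are substitutes.

1.58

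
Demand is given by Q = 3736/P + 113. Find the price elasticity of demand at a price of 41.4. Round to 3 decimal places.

At P = 41.4, Q = 203.2415.
dQ/dP = −3736/P² = −2.1797.
Point elasticity E = (dQ/dP)·(P/Q) = -2.1797 × 41.4/203.2415 ≈ -0.444.
|E| < 1, so demand is inelastic at this price.

-0.444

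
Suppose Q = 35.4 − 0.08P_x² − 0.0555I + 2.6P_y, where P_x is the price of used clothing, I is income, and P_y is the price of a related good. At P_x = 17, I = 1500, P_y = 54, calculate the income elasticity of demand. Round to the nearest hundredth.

-1.20

Q = 35.4 − 0.08(17)² − 0.0555(1500) + 2.6(54) = 35.4 − 23.12 − 83.25 + 140.4 = 69.43.
∂Q/∂I = −0.0555, so E_I = -0.0555·(1500/69.43) ≈ -1.20.
E_I < 0: inferior good.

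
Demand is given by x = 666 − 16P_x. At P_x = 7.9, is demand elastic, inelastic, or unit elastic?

At P_x = 7.9, x = 539.6.
dx/dP_x = −16.
Point elasticity E = (dx/dP_x)·(P_x/x) = -16 × 7.9/539.6 ≈ -0.234.
|E| ≈ 0.234 < 1, so demand is inelastic.

inelastic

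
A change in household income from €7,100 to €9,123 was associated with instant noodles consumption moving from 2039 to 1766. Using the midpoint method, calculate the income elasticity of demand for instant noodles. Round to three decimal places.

-0.575

%ΔQ = (1766 − 2039)/[(2039+1766)/2] = -273/1902.5 ≈ -0.1435.
%ΔI = (9,123 − 7,100)/[(7,100+9,123)/2] = 2023/8111.5 ≈ 0.2494.
E_I = %ΔQ/%ΔI ≈ -0.575.
E_I < 0: inferior good.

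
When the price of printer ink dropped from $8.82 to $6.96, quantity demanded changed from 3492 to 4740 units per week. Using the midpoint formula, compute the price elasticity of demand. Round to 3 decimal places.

%ΔQ = (4740 − 3492)/[(3492 + 4740)/2] = 1248/4116 ≈ 0.3032.
%ΔP = (6.96 − 8.82)/[(8.82 + 6.96)/2] = -1.86/7.89 ≈ -0.2357.
Arc elasticity E = %ΔQ/%ΔP ≈ 0.3032/-0.2357 ≈ -1.286.
|E| > 1: demand is elastic over this range.

-1.286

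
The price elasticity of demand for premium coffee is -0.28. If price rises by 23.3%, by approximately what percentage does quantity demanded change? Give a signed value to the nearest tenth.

%ΔQ ≈ E × %ΔP = (-0.28) × (23.3%) ≈ -6.5%.

-6.5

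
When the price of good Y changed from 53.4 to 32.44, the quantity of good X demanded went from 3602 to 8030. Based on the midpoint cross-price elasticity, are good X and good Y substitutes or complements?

complements

%ΔQ_x = (8030 − 3602)/[(3602+8030)/2] = 4428/5816 ≈ 0.7613.
%ΔP_y = (32.44 − 53.4)/[(53.4+32.44)/2] ≈ -0.4884.
E_xy = 0.7613/-0.4884 ≈ -1.559.
E_xy < 0, so the goods are complements.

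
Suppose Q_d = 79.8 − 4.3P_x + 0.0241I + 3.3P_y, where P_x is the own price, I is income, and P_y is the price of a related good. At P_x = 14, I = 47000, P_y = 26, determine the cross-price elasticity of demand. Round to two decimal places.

0.07

First evaluate Q_d: 79.8 − 4.3(14) + 0.0241(47000) + 3.3(26) = 79.8 − 60.2 + 1132.7 + 85.8 = 1238.1.
∂Q_d/∂P_y = +3.3, so E_xy = 3.3·(26/1238.1) ≈ 0.07.
E_xy > 0: the goods are substitutes.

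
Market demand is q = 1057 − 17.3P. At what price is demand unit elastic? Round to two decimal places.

30.55

For linear demand q = a − bP, E = −bP/(a − bP). |E| = 1 ⇒ bP = a − bP ⇒ P = a/(2b).
P = 1057/(2·17.3) ≈ 30.55.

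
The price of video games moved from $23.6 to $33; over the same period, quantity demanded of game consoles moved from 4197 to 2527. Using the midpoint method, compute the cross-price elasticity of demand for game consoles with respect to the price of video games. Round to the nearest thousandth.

-1.495

%ΔQ_x = (2527 − 4197)/[(4197+2527)/2] = -1670/3362 ≈ -0.4967.
%ΔP_y = (33 − 23.6)/[(23.6+33)/2] ≈ 0.3322.
E_xy = -0.4967/0.3322 ≈ -1.495.
E_xy < 0, so game consoles and video games are complements.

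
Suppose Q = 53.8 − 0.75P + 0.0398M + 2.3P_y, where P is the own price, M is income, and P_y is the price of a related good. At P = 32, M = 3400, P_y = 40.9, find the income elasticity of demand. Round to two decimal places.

0.52

At the given point, Q = 53.8 − 0.75(32) + 0.0398(3400) + 2.3(40.9) = 53.8 − 24 + 135.32 + 94.07 = 259.19.
∂Q/∂M = +0.0398, so E_I = 0.0398·(3400/259.19) ≈ 0.52.
E_I ∈ (0,1): normal good (necessity).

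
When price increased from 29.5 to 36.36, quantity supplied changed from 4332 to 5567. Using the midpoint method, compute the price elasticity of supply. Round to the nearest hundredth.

%Δq = (5567 − 4332)/[(4332 + 5567)/2] = 1235/4949.5 ≈ 0.2495.
%ΔP = (36.36 − 29.5)/[(29.5 + 36.36)/2] = 6.86/32.93 ≈ 0.2083.
Arc elasticity E = %Δq/%ΔP ≈ 0.2495/0.2083 ≈ 1.20.
|E| > 1: supply is elastic over this range.

1.20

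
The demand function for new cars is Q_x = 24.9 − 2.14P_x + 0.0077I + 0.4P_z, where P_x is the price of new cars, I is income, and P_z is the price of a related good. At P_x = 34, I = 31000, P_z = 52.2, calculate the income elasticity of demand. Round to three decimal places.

At the given point, Q_x = 24.9 − 2.14(34) + 0.0077(31000) + 0.4(52.2) = 24.9 − 72.76 + 238.7 + 20.88 = 211.72.
∂Q_x/∂I = +0.0077, so E_I = 0.0077·(31000/211.72) ≈ 1.127.
E_I > 1: normal good (luxury).

1.127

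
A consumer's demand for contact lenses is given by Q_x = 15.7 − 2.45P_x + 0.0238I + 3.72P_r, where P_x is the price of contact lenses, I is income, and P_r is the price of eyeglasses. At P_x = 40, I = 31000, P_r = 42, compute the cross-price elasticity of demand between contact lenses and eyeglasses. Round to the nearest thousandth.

0.192

At the given point, Q_x = 15.7 − 2.45(40) + 0.0238(31000) + 3.72(42) = 15.7 − 98 + 737.8 + 156.24 = 811.74.
∂Q_x/∂P_r = +3.72, so E_xy = 3.72·(42/811.74) ≈ 0.192.
E_xy > 0: the goods are substitutes.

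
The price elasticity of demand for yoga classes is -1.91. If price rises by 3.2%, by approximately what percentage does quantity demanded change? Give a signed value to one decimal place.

-6.1

%ΔQ ≈ E × %ΔP = (-1.91) × (3.2%) ≈ -6.1%.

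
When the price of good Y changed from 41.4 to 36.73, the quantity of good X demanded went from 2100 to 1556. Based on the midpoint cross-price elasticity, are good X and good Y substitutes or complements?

substitutes

%ΔQ_x = (1556 − 2100)/[(2100+1556)/2] = -544/1828 ≈ -0.2976.
%ΔP_y = (36.73 − 41.4)/[(41.4+36.73)/2] ≈ -0.1195.
E_xy = -0.2976/-0.1195 ≈ 2.489.
E_xy > 0, so the goods are substitutes.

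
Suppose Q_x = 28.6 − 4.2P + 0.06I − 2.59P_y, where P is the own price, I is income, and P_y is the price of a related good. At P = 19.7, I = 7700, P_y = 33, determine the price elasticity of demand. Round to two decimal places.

Evaluating quantity at (P, I, P_y) gives Q_x = 28.6 − 4.2(19.7) + 0.06(7700) − 2.59(33) = 28.6 − 82.74 + 462 − 85.47 = 322.39.
∂Q_x/∂P = −4.2, so E_p = (−4.2)·(19.7/322.39) ≈ -0.26.
|E_p| < 1: demand is inelastic.

-0.26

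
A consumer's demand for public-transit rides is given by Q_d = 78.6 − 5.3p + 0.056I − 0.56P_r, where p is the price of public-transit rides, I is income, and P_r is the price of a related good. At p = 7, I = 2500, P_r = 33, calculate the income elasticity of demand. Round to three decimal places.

At the given point, Q_d = 78.6 − 5.3(7) + 0.056(2500) − 0.56(33) = 78.6 − 37.1 + 140 − 18.48 = 163.02.
∂Q_d/∂I = +0.056, so E_I = 0.056·(2500/163.02) ≈ 0.859.
E_I ∈ (0,1): normal good (necessity).

0.859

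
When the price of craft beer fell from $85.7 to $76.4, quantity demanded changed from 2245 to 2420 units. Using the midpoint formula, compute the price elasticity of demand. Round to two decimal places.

%Δq = (2420 − 2245)/[(2245 + 2420)/2] = 175/2332.5 ≈ 0.0750.
%ΔP = (76.4 − 85.7)/[(85.7 + 76.4)/2] = -9.3/81.05 ≈ -0.1147.
Arc elasticity E = %Δq/%ΔP ≈ 0.0750/-0.1147 ≈ -0.65.
|E| < 1: demand is inelastic over this range.

-0.65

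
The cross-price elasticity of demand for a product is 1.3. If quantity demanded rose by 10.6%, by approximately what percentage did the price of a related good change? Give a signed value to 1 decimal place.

8.2

%ΔQ ≈ E × %ΔP_y ⇒ %ΔP_y = %ΔQ / E = (10.6%)/(1.3) ≈ 8.2%.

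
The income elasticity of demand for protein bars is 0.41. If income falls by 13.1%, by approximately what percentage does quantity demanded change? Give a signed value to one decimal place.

%ΔQ ≈ E × %ΔI = (0.41) × (-13.1%) ≈ -5.4%.

-5.4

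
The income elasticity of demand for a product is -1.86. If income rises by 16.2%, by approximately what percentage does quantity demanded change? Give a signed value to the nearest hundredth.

%ΔQ ≈ E × %ΔI = (-1.86) × (16.2%) ≈ -30.13%.

-30.13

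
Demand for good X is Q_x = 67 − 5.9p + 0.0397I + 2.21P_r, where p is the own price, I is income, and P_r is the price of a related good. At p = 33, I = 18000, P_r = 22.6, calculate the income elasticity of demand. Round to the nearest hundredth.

1.12

First evaluate Q_x: 67 − 5.9(33) + 0.0397(18000) + 2.21(22.6) = 67 − 194.7 + 714.6 + 49.946 = 636.846.
∂Q_x/∂I = +0.0397, so E_I = 0.0397·(18000/636.846) ≈ 1.12.
E_I > 1: normal good (luxury).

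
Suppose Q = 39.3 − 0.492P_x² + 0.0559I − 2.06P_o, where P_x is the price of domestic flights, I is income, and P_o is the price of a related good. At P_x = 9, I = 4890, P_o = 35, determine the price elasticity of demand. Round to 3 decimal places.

-0.397

Evaluating quantity at (P_x, I, P_o) gives Q = 39.3 − 0.492(9)² + 0.0559(4890) − 2.06(35) = 39.3 − 39.852 + 273.351 − 72.1 = 200.699.
∂Q/∂P_x = −2·0.492·P_x = -8.856, so E_p = -8.856·(9/200.699) ≈ -0.397.
|E_p| < 1: demand is inelastic.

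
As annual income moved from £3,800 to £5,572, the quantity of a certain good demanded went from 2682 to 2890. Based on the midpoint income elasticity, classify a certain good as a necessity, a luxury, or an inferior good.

%ΔQ = (2890 − 2682)/[(2682+2890)/2] = 208/2786 ≈ 0.0747.
%ΔI = (5,572 − 3,800)/[(3,800+5,572)/2] = 1772/4686 ≈ 0.3781.
E_I = %ΔQ/%ΔI ≈ 0.197.
E_I ∈ (0,1): normal good (necessity).

necessity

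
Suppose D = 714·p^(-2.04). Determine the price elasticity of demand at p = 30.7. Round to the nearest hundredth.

-2.04

For a Cobb–Douglas (constant-elasticity) form D = A·p^α·…, the elasticity with respect to p equals the exponent α at every point.
Here the exponent on p is -2.04, so the price elasticity of demand is -2.04.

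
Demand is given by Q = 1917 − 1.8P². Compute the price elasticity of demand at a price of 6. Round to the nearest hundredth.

At P = 6, Q = 1852.2.
dQ/dP = −2·1.8·P = −21.6.
Point elasticity E = (dQ/dP)·(P/Q) = -21.6 × 6/1852.2 ≈ -0.07.
|E| < 1, so demand is inelastic at this price.

-0.07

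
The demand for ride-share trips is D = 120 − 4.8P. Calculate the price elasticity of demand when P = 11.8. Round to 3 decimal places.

-0.894

At P = 11.8, D = 63.36.
dD/dP = −4.8.
Point elasticity E = (dD/dP)·(P/D) = -4.8 × 11.8/63.36 ≈ -0.894.
|E| < 1, so demand is inelastic at this price.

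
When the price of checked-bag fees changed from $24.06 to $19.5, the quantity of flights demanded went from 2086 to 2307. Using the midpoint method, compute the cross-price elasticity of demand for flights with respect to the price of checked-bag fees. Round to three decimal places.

-0.481

%ΔQ_x = (2307 − 2086)/[(2086+2307)/2] = 221/2196.5 ≈ 0.1006.
%ΔP_y = (19.5 − 24.06)/[(24.06+19.5)/2] ≈ -0.2094.
E_xy = 0.1006/-0.2094 ≈ -0.481.
E_xy < 0, so flights and checked-bag fees are complements.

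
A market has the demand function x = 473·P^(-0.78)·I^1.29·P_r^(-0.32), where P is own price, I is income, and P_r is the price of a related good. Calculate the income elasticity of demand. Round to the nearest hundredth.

For a Cobb–Douglas (constant-elasticity) form x = A·I^α·…, the elasticity with respect to I equals the exponent α at every point.
Here the exponent on I is 1.29, so the income elasticity of demand is 1.29.

1.29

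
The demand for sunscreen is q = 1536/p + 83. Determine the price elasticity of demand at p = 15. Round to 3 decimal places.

-0.552

At p = 15, q = 185.4.
dq/dp = −1536/p² = −6.8267.
Point elasticity E = (dq/dp)·(p/q) = -6.8267 × 15/185.4 ≈ -0.552.
|E| < 1, so demand is inelastic at this price.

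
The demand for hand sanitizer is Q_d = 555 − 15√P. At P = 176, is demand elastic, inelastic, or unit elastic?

At P = 176, Q_d = 356.0025.
dQ_d/dP = −15/(2√P) = −15/(2·13.2665).
Point elasticity E = (dQ_d/dP)·(P/Q_d) = -0.5653 × 176/356.0025 ≈ -0.279.
|E| ≈ 0.279 < 1, so demand is inelastic.

inelastic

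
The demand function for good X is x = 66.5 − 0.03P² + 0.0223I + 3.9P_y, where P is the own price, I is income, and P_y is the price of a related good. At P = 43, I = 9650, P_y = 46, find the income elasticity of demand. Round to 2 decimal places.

0.53

x = 66.5 − 0.03(43)² + 0.0223(9650) + 3.9(46) = 66.5 − 55.47 + 215.195 + 179.4 = 405.625.
∂x/∂I = +0.0223, so E_I = 0.0223·(9650/405.625) ≈ 0.53.
E_I ∈ (0,1): normal good (necessity).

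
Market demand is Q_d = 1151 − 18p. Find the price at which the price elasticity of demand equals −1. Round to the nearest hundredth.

For linear demand Q_d = a − bp, E = −bp/(a − bp). |E| = 1 ⇒ bp = a − bp ⇒ p = a/(2b).
p = 1151/(2·18) ≈ 31.97.

31.97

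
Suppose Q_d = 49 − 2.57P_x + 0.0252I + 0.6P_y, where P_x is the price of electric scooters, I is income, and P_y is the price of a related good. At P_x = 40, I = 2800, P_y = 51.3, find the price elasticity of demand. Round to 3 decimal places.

First evaluate Q_d: 49 − 2.57(40) + 0.0252(2800) + 0.6(51.3) = 49 − 102.8 + 70.56 + 30.78 = 47.54.
∂Q_d/∂P_x = −2.57, so E_p = (−2.57)·(40/47.54) ≈ -2.162.
|E_p| > 1: demand is elastic.

-2.162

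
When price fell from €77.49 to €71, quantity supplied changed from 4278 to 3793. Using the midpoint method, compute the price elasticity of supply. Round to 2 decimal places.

%ΔQ = (3793 − 4278)/[(4278 + 3793)/2] = -485/4035.5 ≈ -0.1202.
%Δp = (71 − 77.49)/[(77.49 + 71)/2] = -6.49/74.245 ≈ -0.0874.
Arc elasticity E = %ΔQ/%Δp ≈ -0.1202/-0.0874 ≈ 1.37.
|E| > 1: supply is elastic over this range.

1.37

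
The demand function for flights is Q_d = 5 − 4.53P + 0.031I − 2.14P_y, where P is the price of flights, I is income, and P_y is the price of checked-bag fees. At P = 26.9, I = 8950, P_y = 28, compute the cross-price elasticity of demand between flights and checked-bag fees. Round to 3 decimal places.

-0.595

Evaluating quantity at (P, I, P_y) gives Q_d = 5 − 4.53(26.9) + 0.031(8950) − 2.14(28) = 5 − 121.857 + 277.45 − 59.92 = 100.673.
∂Q_d/∂P_y = −2.14, so E_xy = -2.14·(28/100.673) ≈ -0.595.
E_xy < 0: the goods are complements.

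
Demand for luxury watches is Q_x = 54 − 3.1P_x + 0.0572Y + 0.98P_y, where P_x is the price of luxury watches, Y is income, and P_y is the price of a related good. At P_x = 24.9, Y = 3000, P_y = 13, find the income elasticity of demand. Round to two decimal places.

1.06

Substituting, Q_x = 54 − 3.1(24.9) + 0.0572(3000) + 0.98(13) = 54 − 77.19 + 171.6 + 12.74 = 161.15.
∂Q_x/∂Y = +0.0572, so E_I = 0.0572·(3000/161.15) ≈ 1.06.
E_I > 1: normal good (luxury).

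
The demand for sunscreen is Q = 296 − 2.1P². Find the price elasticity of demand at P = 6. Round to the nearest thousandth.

-0.686

At P = 6, Q = 220.4.
dQ/dP = −2·2.1·P = −25.2.
Point elasticity E = (dQ/dP)·(P/Q) = -25.2 × 6/220.4 ≈ -0.686.
|E| < 1, so demand is inelastic at this price.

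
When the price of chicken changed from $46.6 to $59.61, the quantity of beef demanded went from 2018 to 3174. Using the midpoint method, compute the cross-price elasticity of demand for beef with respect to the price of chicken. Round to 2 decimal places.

1.82

%ΔQ_x = (3174 − 2018)/[(2018+3174)/2] = 1156/2596 ≈ 0.4453.
%ΔP_y = (59.61 − 46.6)/[(46.6+59.61)/2] ≈ 0.2450.
E_xy = 0.4453/0.2450 ≈ 1.82.
E_xy > 0, so beef and chicken are substitutes.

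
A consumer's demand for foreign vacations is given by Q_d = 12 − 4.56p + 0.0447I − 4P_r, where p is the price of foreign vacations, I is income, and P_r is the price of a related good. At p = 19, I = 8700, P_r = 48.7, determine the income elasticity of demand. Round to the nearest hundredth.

3.26

Substituting, Q_d = 12 − 4.56(19) + 0.0447(8700) − 4(48.7) = 12 − 86.64 + 388.89 − 194.8 = 119.45.
∂Q_d/∂I = +0.0447, so E_I = 0.0447·(8700/119.45) ≈ 3.26.
E_I > 1: normal good (luxury).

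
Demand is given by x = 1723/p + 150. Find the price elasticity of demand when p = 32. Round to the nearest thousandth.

At p = 32, x = 203.8438.
dx/dp = −1723/p² = −1.6826.
Point elasticity E = (dx/dp)·(p/x) = -1.6826 × 32/203.8438 ≈ -0.264.
|E| < 1, so demand is inelastic at this price.

-0.264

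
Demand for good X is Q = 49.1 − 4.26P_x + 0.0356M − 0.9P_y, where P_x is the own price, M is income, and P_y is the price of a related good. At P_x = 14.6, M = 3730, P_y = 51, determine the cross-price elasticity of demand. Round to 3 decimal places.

-0.622

Evaluating quantity at (P_x, M, P_y) gives Q = 49.1 − 4.26(14.6) + 0.0356(3730) − 0.9(51) = 49.1 − 62.196 + 132.788 − 45.9 = 73.792.
∂Q/∂P_y = −0.9, so E_xy = -0.9·(51/73.792) ≈ -0.622.
E_xy < 0: the goods are complements.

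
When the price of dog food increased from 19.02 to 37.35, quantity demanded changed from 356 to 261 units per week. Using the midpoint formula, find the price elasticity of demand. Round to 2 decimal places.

%Δq = (261 − 356)/[(356 + 261)/2] = -95/308.5 ≈ -0.3079.
%ΔP = (37.35 − 19.02)/[(19.02 + 37.35)/2] = 18.33/28.185 ≈ 0.6503.
Arc elasticity E = %Δq/%ΔP ≈ -0.3079/0.6503 ≈ -0.47.
|E| < 1: demand is inelastic over this range.

-0.47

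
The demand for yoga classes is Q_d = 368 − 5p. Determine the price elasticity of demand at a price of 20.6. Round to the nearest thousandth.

-0.389

At p = 20.6, Q_d = 265.
dQ_d/dp = −5.
Point elasticity E = (dQ_d/dp)·(p/Q_d) = -5 × 20.6/265 ≈ -0.389.
|E| < 1, so demand is inelastic at this price.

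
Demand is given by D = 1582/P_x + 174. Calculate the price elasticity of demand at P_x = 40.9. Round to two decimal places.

At P_x = 40.9, D = 212.6797.
dD/dP_x = −1582/P_x² = −0.9457.
Point elasticity E = (dD/dP_x)·(P_x/D) = -0.9457 × 40.9/212.6797 ≈ -0.18.
|E| < 1, so demand is inelastic at this price.

-0.18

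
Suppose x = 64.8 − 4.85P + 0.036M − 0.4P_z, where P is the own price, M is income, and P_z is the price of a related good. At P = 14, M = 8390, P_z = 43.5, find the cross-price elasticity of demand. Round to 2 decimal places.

-0.06

Substituting, x = 64.8 − 4.85(14) + 0.036(8390) − 0.4(43.5) = 64.8 − 67.9 + 302.04 − 17.4 = 281.54.
∂x/∂P_z = −0.4, so E_xy = -0.4·(43.5/281.54) ≈ -0.06.
E_xy < 0: the goods are complements.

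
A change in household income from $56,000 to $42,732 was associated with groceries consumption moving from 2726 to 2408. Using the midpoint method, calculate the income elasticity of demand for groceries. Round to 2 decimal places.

%ΔQ = (2408 − 2726)/[(2726+2408)/2] = -318/2567 ≈ -0.1239.
%ΔI = (42,732 − 56,000)/[(56,000+42,732)/2] = -13268/49366 ≈ -0.2688.
E_I = %ΔQ/%ΔI ≈ 0.46.
E_I ∈ (0,1): normal good (necessity).

0.46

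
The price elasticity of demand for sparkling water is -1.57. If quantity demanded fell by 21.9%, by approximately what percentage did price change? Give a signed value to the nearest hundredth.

13.95

%ΔQ ≈ E × %ΔP ⇒ %ΔP = %ΔQ / E = (-21.9%)/(-1.57) ≈ 13.95%.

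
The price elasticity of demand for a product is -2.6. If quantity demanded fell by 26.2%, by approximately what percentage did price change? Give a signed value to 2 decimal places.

10.08

%ΔQ ≈ E × %ΔP ⇒ %ΔP = %ΔQ / E = (-26.2%)/(-2.6) ≈ 10.08%.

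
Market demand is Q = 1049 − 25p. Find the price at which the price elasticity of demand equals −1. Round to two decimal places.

For linear demand Q = a − bp, E = −bp/(a − bp). |E| = 1 ⇒ bp = a − bp ⇒ p = a/(2b).
p = 1049/(2·25) = 20.98.

20.98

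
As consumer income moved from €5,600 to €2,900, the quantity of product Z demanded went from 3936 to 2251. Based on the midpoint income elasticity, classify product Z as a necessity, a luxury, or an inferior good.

necessity

%ΔQ = (2251 − 3936)/[(3936+2251)/2] = -1685/3093.5 ≈ -0.5447.
%ΔY = (2,900 − 5,600)/[(5,600+2,900)/2] = -2700/4250 ≈ -0.6353.
E_I = %ΔQ/%ΔY ≈ 0.857.
E_I ∈ (0,1): normal good (necessity).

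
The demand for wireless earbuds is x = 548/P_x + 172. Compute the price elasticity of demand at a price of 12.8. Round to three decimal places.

-0.199

At P_x = 12.8, x = 214.8125.
dx/dP_x = −548/P_x² = −3.3447.
Point elasticity E = (dx/dP_x)·(P_x/x) = -3.3447 × 12.8/214.8125 ≈ -0.199.
|E| < 1, so demand is inelastic at this price.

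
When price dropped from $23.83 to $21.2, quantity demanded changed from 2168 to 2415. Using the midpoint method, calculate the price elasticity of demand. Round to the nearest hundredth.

%Δq = (2415 − 2168)/[(2168 + 2415)/2] = 247/2291.5 ≈ 0.1078.
%Δp = (21.2 − 23.83)/[(23.83 + 21.2)/2] = -2.63/22.515 ≈ -0.1168.
Arc elasticity E = %Δq/%Δp ≈ 0.1078/-0.1168 ≈ -0.92.
|E| < 1: demand is inelastic over this range.

-0.92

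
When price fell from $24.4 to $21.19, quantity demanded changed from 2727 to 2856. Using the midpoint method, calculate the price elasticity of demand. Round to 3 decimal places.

-0.328

%Δq = (2856 − 2727)/[(2727 + 2856)/2] = 129/2791.5 ≈ 0.0462.
%Δp = (21.19 − 24.4)/[(24.4 + 21.19)/2] = -3.21/22.795 ≈ -0.1408.
Arc elasticity E = %Δq/%Δp ≈ 0.0462/-0.1408 ≈ -0.328.
|E| < 1: demand is inelastic over this range.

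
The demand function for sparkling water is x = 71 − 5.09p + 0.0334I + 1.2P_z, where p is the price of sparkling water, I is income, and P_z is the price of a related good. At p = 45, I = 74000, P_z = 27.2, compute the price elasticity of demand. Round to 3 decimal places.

Substituting, x = 71 − 5.09(45) + 0.0334(74000) + 1.2(27.2) = 71 − 229.05 + 2471.6 + 32.64 = 2346.19.
∂x/∂p = −5.09, so E_p = (−5.09)·(45/2346.19) ≈ -0.098.
|E_p| < 1: demand is inelastic.

-0.098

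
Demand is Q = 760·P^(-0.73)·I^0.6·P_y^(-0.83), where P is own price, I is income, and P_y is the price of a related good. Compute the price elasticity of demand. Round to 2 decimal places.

-0.73

For a Cobb–Douglas (constant-elasticity) form Q = A·P^α·…, the elasticity with respect to P equals the exponent α at every point.
Here the exponent on P is -0.73, so the price elasticity of demand is -0.73.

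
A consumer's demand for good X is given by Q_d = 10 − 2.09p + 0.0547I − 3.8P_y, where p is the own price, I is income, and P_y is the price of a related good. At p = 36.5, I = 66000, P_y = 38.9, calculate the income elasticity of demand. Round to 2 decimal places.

Substituting, Q_d = 10 − 2.09(36.5) + 0.0547(66000) − 3.8(38.9) = 10 − 76.285 + 3610.2 − 147.82 = 3396.095.
∂Q_d/∂I = +0.0547, so E_I = 0.0547·(66000/3396.095) ≈ 1.06.
E_I > 1: normal good (luxury).

1.06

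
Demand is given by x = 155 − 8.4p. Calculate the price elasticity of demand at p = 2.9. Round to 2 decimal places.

At p = 2.9, x = 130.64.
dx/dp = −8.4.
Point elasticity E = (dx/dp)·(p/x) = -8.4 × 2.9/130.64 ≈ -0.19.
|E| < 1, so demand is inelastic at this price.

-0.19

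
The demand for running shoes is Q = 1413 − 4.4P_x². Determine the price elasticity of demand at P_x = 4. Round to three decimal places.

At P_x = 4, Q = 1342.6.
dQ/dP_x = −2·4.4·P_x = −35.2.
Point elasticity E = (dQ/dP_x)·(P_x/Q) = -35.2 × 4/1342.6 ≈ -0.105.
|E| < 1, so demand is inelastic at this price.

-0.105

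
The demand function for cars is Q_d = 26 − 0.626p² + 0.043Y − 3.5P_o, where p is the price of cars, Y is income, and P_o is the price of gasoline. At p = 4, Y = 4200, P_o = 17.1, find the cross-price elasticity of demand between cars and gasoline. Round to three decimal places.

-0.438

At the given point, Q_d = 26 − 0.626(4)² + 0.043(4200) − 3.5(17.1) = 26 − 10.016 + 180.6 − 59.85 = 136.734.
∂Q_d/∂P_o = −3.5, so E_xy = -3.5·(17.1/136.734) ≈ -0.438.
E_xy < 0: the goods are complements.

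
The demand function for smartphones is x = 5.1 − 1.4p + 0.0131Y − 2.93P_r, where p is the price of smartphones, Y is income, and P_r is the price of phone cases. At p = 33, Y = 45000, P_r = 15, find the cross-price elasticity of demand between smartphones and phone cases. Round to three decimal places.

First evaluate x: 5.1 − 1.4(33) + 0.0131(45000) − 2.93(15) = 5.1 − 46.2 + 589.5 − 43.95 = 504.45.
∂x/∂P_r = −2.93, so E_xy = -2.93·(15/504.45) ≈ -0.087.
E_xy < 0: the goods are complements.

-0.087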